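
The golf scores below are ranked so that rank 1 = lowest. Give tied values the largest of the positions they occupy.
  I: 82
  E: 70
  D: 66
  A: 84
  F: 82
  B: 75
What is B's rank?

Sorted (ascending): 66, 70, 75, 82, 82, 84
The 2 values of 82 occupy positions 4–5 → each gets rank 5.
B has value 75 → rank 3.

3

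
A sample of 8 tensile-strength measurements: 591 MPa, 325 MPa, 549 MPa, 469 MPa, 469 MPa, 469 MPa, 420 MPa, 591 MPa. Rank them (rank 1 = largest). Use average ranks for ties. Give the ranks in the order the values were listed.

Sorted (descending): 591, 591, 549, 469, 469, 469, 420, 325
The 2 values of 591 occupy positions 1–2 → average rank (1+2)/2 = 1.5.
The 3 values of 469 occupy positions 4–6 → average rank 5.

1.5, 8, 3, 5, 5, 5, 7, 1.5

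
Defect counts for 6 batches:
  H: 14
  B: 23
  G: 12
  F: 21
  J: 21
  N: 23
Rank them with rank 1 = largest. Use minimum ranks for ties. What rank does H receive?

Sorted (descending): 23, 23, 21, 21, 14, 12
The 2 values of 23 occupy positions 1–2 → each gets rank 1.
The 2 values of 21 occupy positions 3–4 → each gets rank 3.
H has value 14 → rank 5.

5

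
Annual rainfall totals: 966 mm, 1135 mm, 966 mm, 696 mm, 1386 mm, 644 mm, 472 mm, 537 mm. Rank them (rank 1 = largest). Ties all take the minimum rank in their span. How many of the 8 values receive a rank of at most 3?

Sorted (descending): 1386, 1135, 966, 966, 696, 644, 537, 472
The 2 values of 966 occupy positions 3–4 → each gets rank 3.
Ranks ≤ 3: {1, 2, 3, 3} → 4 values.

4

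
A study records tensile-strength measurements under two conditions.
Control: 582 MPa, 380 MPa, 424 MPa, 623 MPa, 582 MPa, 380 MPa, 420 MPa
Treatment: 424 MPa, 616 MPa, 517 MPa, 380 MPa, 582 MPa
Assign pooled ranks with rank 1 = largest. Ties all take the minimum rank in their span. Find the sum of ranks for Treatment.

28

Sorted (descending): 623, 616, 582, 582, 582, 517, 424, 424, 420, 380, 380, 380
The 3 values of 582 occupy positions 3–5 → each gets rank 3.
The 2 values of 424 occupy positions 7–8 → each gets rank 7.
The 3 values of 380 occupy positions 10–12 → each gets rank 10.
Treatment values → pooled ranks: 424→7, 616→2, 517→6, 380→10, 582→3
Rank sum = 7 + 2 + 6 + 10 + 3 = 28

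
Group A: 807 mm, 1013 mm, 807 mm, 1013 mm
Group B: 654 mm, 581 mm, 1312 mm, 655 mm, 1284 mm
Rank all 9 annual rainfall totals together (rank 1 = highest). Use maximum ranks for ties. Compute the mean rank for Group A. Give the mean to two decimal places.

5.00

Sorted (descending): 1312, 1284, 1013, 1013, 807, 807, 655, 654, 581
The 2 values of 1013 occupy positions 3–4 → each gets rank 4.
The 2 values of 807 occupy positions 5–6 → each gets rank 6.
Group A values → pooled ranks: 807→6, 1013→4, 807→6, 1013→4
Mean rank = (6 + 4 + 6 + 4) / 4 = 5.00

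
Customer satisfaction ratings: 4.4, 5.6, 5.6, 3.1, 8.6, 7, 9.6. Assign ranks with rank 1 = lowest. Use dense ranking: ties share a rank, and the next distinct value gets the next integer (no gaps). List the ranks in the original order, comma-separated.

2, 3, 3, 1, 5, 4, 6

Sorted (ascending): 3.1, 4.4, 5.6, 5.6, 7, 8.6, 9.6
The 2 values of 5.6 share dense rank 3.
Remaining distinct values take the next consecutive integers.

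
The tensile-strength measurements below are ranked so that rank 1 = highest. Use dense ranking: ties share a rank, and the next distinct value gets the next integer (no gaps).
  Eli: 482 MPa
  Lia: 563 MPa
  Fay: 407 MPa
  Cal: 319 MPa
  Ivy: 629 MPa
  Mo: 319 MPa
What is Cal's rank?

5

Sorted (descending): 629, 563, 482, 407, 319, 319
The 2 values of 319 share dense rank 5.
Remaining distinct values take the next consecutive integers.
Cal has value 319 MPa → rank 5.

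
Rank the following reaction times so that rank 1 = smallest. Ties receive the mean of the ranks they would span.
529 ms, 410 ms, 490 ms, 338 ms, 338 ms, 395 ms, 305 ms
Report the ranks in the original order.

7, 5, 6, 2.5, 2.5, 4, 1

Sorted (ascending): 305, 338, 338, 395, 410, 490, 529
The 2 values of 338 occupy positions 2–3 → average rank (2+3)/2 = 2.5.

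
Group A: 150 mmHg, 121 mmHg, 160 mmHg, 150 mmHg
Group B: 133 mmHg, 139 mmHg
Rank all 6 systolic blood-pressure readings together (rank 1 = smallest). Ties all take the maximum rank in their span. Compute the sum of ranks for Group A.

17

Sorted (ascending): 121, 133, 139, 150, 150, 160
The 2 values of 150 occupy positions 4–5 → each gets rank 5.
Group A values → pooled ranks: 150→5, 121→1, 160→6, 150→5
Rank sum = 5 + 1 + 6 + 5 = 17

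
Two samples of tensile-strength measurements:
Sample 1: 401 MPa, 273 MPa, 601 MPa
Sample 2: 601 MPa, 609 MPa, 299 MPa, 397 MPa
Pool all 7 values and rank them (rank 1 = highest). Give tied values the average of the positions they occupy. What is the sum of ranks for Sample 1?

Sorted (descending): 609, 601, 601, 401, 397, 299, 273
The 2 values of 601 occupy positions 2–3 → average rank (2+3)/2 = 2.5.
Sample 1 values → pooled ranks: 401→4, 273→7, 601→2.5
Rank sum = 4 + 7 + 2.5 = 13.5

13.5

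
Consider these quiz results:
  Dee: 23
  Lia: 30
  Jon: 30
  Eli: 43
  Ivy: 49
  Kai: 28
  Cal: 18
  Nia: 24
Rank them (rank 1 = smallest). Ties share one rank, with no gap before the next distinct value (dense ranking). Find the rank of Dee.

Sorted (ascending): 18, 23, 24, 28, 30, 30, 43, 49
The 2 values of 30 share dense rank 5.
Remaining distinct values take the next consecutive integers.
Dee has value 23 → rank 2.

2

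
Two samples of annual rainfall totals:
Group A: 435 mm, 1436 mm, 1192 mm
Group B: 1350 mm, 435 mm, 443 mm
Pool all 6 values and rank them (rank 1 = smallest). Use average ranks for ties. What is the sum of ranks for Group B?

Sorted (ascending): 435, 435, 443, 1192, 1350, 1436
The 2 values of 435 occupy positions 1–2 → average rank (1+2)/2 = 1.5.
Group B values → pooled ranks: 1350→5, 435→1.5, 443→3
Rank sum = 5 + 1.5 + 3 = 9.5

9.5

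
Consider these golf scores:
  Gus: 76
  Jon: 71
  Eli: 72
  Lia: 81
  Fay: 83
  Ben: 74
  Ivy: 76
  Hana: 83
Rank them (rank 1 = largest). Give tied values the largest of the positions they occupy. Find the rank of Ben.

6

Sorted (descending): 83, 83, 81, 76, 76, 74, 72, 71
The 2 values of 83 occupy positions 1–2 → each gets rank 2.
The 2 values of 76 occupy positions 4–5 → each gets rank 5.
Ben has value 74 → rank 6.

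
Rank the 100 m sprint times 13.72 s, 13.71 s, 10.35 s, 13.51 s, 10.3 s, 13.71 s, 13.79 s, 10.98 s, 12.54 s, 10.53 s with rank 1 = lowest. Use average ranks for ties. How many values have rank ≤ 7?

6

Sorted (ascending): 10.3, 10.35, 10.53, 10.98, 12.54, 13.51, 13.71, 13.71, 13.72, 13.79
The 2 values of 13.71 occupy positions 7–8 → average rank (7+8)/2 = 7.5.
Ranks ≤ 7: {1, 2, 3, 4, 5, 6} → 6 values.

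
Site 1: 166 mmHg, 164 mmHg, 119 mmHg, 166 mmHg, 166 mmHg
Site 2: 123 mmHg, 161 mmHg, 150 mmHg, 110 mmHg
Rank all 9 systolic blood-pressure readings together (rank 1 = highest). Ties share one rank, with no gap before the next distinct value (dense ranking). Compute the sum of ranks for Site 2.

19

Sorted (descending): 166, 166, 166, 164, 161, 150, 123, 119, 110
The 3 values of 166 share dense rank 1.
Remaining distinct values take the next consecutive integers.
Site 2 values → pooled ranks: 123→5, 161→3, 150→4, 110→7
Rank sum = 5 + 3 + 4 + 7 = 19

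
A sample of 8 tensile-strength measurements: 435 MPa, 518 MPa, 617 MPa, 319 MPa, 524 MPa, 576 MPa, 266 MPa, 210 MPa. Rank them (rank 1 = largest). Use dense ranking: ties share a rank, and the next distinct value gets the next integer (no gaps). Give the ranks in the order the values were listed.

Sorted (descending): 617, 576, 524, 518, 435, 319, 266, 210
No ties — each value takes its position as its rank.

5, 4, 1, 6, 3, 2, 7, 8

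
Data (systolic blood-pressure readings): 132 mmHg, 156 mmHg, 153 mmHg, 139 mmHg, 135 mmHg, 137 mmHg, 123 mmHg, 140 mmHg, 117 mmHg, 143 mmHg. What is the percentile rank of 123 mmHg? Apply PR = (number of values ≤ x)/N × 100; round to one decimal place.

N = 10.
Strictly below 123: 1. Equal to 123: 1.
PR = 2/10 × 100 = 20.0

20.0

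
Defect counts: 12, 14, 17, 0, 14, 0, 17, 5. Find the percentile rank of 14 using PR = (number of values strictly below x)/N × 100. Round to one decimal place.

50.0

N = 8.
Strictly below 14: 4. Equal to 14: 2.
PR = 4/8 × 100 = 50.0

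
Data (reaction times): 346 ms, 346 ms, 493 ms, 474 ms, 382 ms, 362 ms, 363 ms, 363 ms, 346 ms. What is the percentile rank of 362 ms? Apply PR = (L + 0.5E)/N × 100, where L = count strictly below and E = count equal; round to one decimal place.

38.9

N = 9.
Strictly below 362: 3. Equal to 362: 1.
PR = (3 + 0.5·1)/9 × 100 = 38.9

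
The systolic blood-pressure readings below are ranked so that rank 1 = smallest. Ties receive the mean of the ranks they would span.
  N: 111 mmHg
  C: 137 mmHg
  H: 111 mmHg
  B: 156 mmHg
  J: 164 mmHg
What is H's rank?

Sorted (ascending): 111, 111, 137, 156, 164
The 2 values of 111 occupy positions 1–2 → average rank (1+2)/2 = 1.5.
H has value 111 mmHg → rank 1.5.

1.5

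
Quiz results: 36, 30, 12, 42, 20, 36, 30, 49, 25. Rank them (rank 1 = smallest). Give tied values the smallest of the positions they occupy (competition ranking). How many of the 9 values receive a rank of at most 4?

5

Sorted (ascending): 12, 20, 25, 30, 30, 36, 36, 42, 49
The 2 values of 30 occupy positions 4–5 → each gets rank 4.
The 2 values of 36 occupy positions 6–7 → each gets rank 6.
Ranks ≤ 4: {1, 2, 3, 4, 4} → 5 values.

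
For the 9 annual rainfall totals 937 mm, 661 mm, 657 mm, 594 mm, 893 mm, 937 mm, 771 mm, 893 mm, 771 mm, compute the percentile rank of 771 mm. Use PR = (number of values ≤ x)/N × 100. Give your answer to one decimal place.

55.6

N = 9.
Strictly below 771: 3. Equal to 771: 2.
PR = 5/9 × 100 = 55.6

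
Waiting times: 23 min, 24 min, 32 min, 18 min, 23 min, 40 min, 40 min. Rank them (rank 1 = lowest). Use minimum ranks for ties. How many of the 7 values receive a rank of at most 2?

Sorted (ascending): 18, 23, 23, 24, 32, 40, 40
The 2 values of 23 occupy positions 2–3 → each gets rank 2.
The 2 values of 40 occupy positions 6–7 → each gets rank 6.
Ranks ≤ 2: {1, 2, 2} → 3 values.

3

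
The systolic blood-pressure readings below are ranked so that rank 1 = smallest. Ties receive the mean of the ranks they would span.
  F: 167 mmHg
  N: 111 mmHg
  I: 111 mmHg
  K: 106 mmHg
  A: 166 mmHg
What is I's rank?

2.5

Sorted (ascending): 106, 111, 111, 166, 167
The 2 values of 111 occupy positions 2–3 → average rank (2+3)/2 = 2.5.
I has value 111 mmHg → rank 2.5.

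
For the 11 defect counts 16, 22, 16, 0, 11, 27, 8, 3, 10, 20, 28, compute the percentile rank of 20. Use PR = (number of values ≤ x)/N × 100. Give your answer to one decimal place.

72.7

N = 11.
Strictly below 20: 7. Equal to 20: 1.
PR = 8/11 × 100 = 72.7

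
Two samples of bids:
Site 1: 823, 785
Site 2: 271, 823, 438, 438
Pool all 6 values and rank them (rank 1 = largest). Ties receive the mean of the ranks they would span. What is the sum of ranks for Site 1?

Sorted (descending): 823, 823, 785, 438, 438, 271
The 2 values of 823 occupy positions 1–2 → average rank (1+2)/2 = 1.5.
The 2 values of 438 occupy positions 4–5 → average rank (4+5)/2 = 4.5.
Site 1 values → pooled ranks: 823→1.5, 785→3
Rank sum = 1.5 + 3 = 4.5

4.5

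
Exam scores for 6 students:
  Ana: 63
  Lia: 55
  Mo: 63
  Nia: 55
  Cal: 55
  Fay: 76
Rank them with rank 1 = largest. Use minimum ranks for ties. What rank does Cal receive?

4

Sorted (descending): 76, 63, 63, 55, 55, 55
The 2 values of 63 occupy positions 2–3 → each gets rank 2.
The 3 values of 55 occupy positions 4–6 → each gets rank 4.
Cal has value 55 → rank 4.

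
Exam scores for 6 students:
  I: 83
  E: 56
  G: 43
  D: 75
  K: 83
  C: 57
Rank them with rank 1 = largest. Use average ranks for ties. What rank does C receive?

Sorted (descending): 83, 83, 75, 57, 56, 43
The 2 values of 83 occupy positions 1–2 → average rank (1+2)/2 = 1.5.
C has value 57 → rank 4.

4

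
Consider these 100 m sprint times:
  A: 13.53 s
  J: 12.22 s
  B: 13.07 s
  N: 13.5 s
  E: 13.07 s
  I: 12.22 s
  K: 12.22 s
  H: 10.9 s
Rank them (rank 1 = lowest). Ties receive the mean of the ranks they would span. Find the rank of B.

5.5

Sorted (ascending): 10.9, 12.22, 12.22, 12.22, 13.07, 13.07, 13.5, 13.53
The 3 values of 12.22 occupy positions 2–4 → average rank 3.
The 2 values of 13.07 occupy positions 5–6 → average rank (5+6)/2 = 5.5.
B has value 13.07 s → rank 5.5.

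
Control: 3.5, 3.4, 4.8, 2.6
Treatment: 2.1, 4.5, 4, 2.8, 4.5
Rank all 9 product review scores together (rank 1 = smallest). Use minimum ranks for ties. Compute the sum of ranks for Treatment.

24

Sorted (ascending): 2.1, 2.6, 2.8, 3.4, 3.5, 4, 4.5, 4.5, 4.8
The 2 values of 4.5 occupy positions 7–8 → each gets rank 7.
Treatment values → pooled ranks: 2.1→1, 4.5→7, 4→6, 2.8→3, 4.5→7
Rank sum = 1 + 7 + 6 + 3 + 7 = 24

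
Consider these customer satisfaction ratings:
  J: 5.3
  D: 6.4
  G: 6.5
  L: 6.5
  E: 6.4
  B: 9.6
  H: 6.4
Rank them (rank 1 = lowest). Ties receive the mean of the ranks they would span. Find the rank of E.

3

Sorted (ascending): 5.3, 6.4, 6.4, 6.4, 6.5, 6.5, 9.6
The 3 values of 6.4 occupy positions 2–4 → average rank 3.
The 2 values of 6.5 occupy positions 5–6 → average rank (5+6)/2 = 5.5.
E has value 6.4 → rank 3.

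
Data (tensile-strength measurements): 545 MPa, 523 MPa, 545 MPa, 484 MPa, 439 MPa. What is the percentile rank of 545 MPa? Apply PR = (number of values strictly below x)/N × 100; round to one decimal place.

N = 5.
Strictly below 545: 3. Equal to 545: 2.
PR = 3/5 × 100 = 60.0

60.0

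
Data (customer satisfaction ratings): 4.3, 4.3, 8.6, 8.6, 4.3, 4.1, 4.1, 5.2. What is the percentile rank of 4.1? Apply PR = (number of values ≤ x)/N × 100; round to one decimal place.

25.0

N = 8.
Strictly below 4.1: 0. Equal to 4.1: 2.
PR = 2/8 × 100 = 25.0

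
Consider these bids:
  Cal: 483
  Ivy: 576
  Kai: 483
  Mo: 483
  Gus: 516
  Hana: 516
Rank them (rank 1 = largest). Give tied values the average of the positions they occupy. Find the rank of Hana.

2.5

Sorted (descending): 576, 516, 516, 483, 483, 483
The 2 values of 516 occupy positions 2–3 → average rank (2+3)/2 = 2.5.
The 3 values of 483 occupy positions 4–6 → average rank 5.
Hana has value 516 → rank 2.5.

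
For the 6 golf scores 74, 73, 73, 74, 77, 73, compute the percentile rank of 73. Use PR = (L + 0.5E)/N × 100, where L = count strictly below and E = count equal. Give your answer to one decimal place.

25.0

N = 6.
Strictly below 73: 0. Equal to 73: 3.
PR = (0 + 0.5·3)/6 × 100 = 25.0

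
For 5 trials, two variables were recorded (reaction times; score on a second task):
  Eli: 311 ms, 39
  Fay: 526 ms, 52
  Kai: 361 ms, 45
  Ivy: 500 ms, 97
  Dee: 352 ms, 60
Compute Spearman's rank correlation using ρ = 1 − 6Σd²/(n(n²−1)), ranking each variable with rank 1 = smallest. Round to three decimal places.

Ranks of variable 1: 1, 5, 3, 4, 2
Ranks of variable 2: 1, 3, 2, 5, 4
d = r₁ − r₂: 0, 2, 1, -1, -2
d²: 0, 4, 1, 1, 4; Σd² = 10
ρ = 1 − 6·10/(5·24) = 1 − 60/120 = 0.500

0.500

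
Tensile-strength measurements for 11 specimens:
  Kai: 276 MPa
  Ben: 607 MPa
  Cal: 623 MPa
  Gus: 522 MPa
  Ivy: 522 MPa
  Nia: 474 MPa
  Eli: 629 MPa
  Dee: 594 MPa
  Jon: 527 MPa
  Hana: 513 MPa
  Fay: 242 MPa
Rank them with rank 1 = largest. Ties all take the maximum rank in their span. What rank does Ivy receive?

7

Sorted (descending): 629, 623, 607, 594, 527, 522, 522, 513, 474, 276, 242
The 2 values of 522 occupy positions 6–7 → each gets rank 7.
Ivy has value 522 MPa → rank 7.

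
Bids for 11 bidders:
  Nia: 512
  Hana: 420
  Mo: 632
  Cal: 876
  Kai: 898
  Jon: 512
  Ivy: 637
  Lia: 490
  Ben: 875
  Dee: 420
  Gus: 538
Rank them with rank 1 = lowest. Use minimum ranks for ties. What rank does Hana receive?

1

Sorted (ascending): 420, 420, 490, 512, 512, 538, 632, 637, 875, 876, 898
The 2 values of 420 occupy positions 1–2 → each gets rank 1.
The 2 values of 512 occupy positions 4–5 → each gets rank 4.
Hana has value 420 → rank 1.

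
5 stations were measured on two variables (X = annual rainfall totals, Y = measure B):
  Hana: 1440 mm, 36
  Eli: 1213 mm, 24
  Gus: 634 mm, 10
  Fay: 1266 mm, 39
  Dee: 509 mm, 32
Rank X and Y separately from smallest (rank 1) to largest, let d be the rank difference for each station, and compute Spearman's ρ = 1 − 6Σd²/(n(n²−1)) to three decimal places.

0.600

Ranks of variable 1: 5, 3, 2, 4, 1
Ranks of variable 2: 4, 2, 1, 5, 3
d = r₁ − r₂: 1, 1, 1, -1, -2
d²: 1, 1, 1, 1, 4; Σd² = 8
ρ = 1 − 6·8/(5·24) = 1 − 48/120 = 0.600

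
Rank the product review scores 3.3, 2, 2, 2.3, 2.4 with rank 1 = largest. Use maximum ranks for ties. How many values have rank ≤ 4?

3

Sorted (descending): 3.3, 2.4, 2.3, 2, 2
The 2 values of 2 occupy positions 4–5 → each gets rank 5.
Ranks ≤ 4: {1, 2, 3} → 3 values.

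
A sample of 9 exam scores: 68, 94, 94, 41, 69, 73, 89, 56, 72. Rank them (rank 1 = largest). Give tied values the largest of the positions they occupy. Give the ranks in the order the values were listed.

Sorted (descending): 94, 94, 89, 73, 72, 69, 68, 56, 41
The 2 values of 94 occupy positions 1–2 → each gets rank 2.

7, 2, 2, 9, 6, 4, 3, 8, 5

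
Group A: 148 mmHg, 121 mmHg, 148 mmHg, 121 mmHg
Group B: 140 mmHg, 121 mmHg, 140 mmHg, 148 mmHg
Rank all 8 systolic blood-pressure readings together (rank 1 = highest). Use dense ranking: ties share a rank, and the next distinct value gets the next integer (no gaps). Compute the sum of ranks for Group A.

8

Sorted (descending): 148, 148, 148, 140, 140, 121, 121, 121
The 3 values of 148 share dense rank 1.
The 2 values of 140 share dense rank 2.
The 3 values of 121 share dense rank 3.
Group A values → pooled ranks: 148→1, 121→3, 148→1, 121→3
Rank sum = 1 + 3 + 1 + 3 = 8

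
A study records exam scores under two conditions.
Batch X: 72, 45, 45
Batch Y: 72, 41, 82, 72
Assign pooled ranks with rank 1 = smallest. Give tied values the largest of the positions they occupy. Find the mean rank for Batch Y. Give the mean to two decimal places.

5.00

Sorted (ascending): 41, 45, 45, 72, 72, 72, 82
The 2 values of 45 occupy positions 2–3 → each gets rank 3.
The 3 values of 72 occupy positions 4–6 → each gets rank 6.
Batch Y values → pooled ranks: 72→6, 41→1, 82→7, 72→6
Mean rank = (6 + 1 + 7 + 6) / 4 = 5.00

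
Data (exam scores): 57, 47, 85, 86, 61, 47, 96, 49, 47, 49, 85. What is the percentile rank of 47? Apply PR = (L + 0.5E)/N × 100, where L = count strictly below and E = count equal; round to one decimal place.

13.6

N = 11.
Strictly below 47: 0. Equal to 47: 3.
PR = (0 + 0.5·3)/11 × 100 = 13.6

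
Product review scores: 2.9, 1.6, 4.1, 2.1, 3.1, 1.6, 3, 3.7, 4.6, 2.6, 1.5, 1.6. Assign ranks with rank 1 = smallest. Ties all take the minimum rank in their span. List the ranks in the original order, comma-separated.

Sorted (ascending): 1.5, 1.6, 1.6, 1.6, 2.1, 2.6, 2.9, 3, 3.1, 3.7, 4.1, 4.6
The 3 values of 1.6 occupy positions 2–4 → each gets rank 2.

7, 2, 11, 5, 9, 2, 8, 10, 12, 6, 1, 2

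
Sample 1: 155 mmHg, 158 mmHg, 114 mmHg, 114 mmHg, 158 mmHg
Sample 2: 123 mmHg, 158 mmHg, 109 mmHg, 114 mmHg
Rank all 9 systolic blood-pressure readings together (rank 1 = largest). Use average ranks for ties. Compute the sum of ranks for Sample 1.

Sorted (descending): 158, 158, 158, 155, 123, 114, 114, 114, 109
The 3 values of 158 occupy positions 1–3 → average rank 2.
The 3 values of 114 occupy positions 6–8 → average rank 7.
Sample 1 values → pooled ranks: 155→4, 158→2, 114→7, 114→7, 158→2
Rank sum = 4 + 2 + 7 + 7 + 2 = 22

22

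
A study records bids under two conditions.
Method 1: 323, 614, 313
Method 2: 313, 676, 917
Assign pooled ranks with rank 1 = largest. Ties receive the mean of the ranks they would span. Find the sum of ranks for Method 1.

Sorted (descending): 917, 676, 614, 323, 313, 313
The 2 values of 313 occupy positions 5–6 → average rank (5+6)/2 = 5.5.
Method 1 values → pooled ranks: 323→4, 614→3, 313→5.5
Rank sum = 4 + 3 + 5.5 = 12.5

12.5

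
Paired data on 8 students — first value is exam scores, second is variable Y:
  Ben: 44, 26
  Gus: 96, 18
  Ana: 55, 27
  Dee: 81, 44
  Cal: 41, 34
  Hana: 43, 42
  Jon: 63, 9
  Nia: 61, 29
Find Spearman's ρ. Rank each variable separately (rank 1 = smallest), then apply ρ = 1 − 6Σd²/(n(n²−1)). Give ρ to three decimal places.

Ranks of variable 1: 3, 8, 4, 7, 1, 2, 6, 5
Ranks of variable 2: 3, 2, 4, 8, 6, 7, 1, 5
d = r₁ − r₂: 0, 6, 0, -1, -5, -5, 5, 0
d²: 0, 36, 0, 1, 25, 25, 25, 0; Σd² = 112
ρ = 1 − 6·112/(8·63) = 1 − 672/504 = -0.333

-0.333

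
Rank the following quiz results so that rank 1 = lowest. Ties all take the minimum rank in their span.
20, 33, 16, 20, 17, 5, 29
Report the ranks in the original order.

Sorted (ascending): 5, 16, 17, 20, 20, 29, 33
The 2 values of 20 occupy positions 4–5 → each gets rank 4.

4, 7, 2, 4, 3, 1, 6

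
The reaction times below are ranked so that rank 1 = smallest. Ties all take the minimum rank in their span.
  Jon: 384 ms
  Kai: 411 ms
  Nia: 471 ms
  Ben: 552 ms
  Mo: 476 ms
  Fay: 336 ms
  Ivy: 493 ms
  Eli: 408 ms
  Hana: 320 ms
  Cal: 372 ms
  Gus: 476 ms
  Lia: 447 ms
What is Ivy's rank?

11

Sorted (ascending): 320, 336, 372, 384, 408, 411, 447, 471, 476, 476, 493, 552
The 2 values of 476 occupy positions 9–10 → each gets rank 9.
Ivy has value 493 ms → rank 11.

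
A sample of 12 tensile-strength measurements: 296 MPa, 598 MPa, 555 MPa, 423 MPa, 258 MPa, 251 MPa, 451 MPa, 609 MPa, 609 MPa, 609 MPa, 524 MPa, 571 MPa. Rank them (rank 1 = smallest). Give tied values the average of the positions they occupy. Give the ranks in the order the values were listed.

Sorted (ascending): 251, 258, 296, 423, 451, 524, 555, 571, 598, 609, 609, 609
The 3 values of 609 occupy positions 10–12 → average rank 11.

3, 9, 7, 4, 2, 1, 5, 11, 11, 11, 6, 8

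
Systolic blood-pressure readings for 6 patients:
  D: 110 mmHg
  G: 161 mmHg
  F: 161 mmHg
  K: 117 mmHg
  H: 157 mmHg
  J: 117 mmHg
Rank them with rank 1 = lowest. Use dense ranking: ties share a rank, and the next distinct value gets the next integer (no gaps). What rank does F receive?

4

Sorted (ascending): 110, 117, 117, 157, 161, 161
The 2 values of 117 share dense rank 2.
The 2 values of 161 share dense rank 4.
Remaining distinct values take the next consecutive integers.
F has value 161 mmHg → rank 4.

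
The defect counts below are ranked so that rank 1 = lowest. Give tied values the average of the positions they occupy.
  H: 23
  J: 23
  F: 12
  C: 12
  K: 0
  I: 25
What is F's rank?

2.5

Sorted (ascending): 0, 12, 12, 23, 23, 25
The 2 values of 12 occupy positions 2–3 → average rank (2+3)/2 = 2.5.
The 2 values of 23 occupy positions 4–5 → average rank (4+5)/2 = 4.5.
F has value 12 → rank 2.5.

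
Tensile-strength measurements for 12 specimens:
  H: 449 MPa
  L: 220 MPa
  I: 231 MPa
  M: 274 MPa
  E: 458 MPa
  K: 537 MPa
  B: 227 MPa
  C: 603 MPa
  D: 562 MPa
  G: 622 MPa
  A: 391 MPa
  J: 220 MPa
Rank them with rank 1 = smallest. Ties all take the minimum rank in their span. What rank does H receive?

Sorted (ascending): 220, 220, 227, 231, 274, 391, 449, 458, 537, 562, 603, 622
The 2 values of 220 occupy positions 1–2 → each gets rank 1.
H has value 449 MPa → rank 7.

7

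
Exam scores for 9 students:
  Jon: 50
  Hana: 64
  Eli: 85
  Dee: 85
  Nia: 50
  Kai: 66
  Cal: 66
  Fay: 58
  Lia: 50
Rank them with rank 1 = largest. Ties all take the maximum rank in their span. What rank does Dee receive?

Sorted (descending): 85, 85, 66, 66, 64, 58, 50, 50, 50
The 2 values of 85 occupy positions 1–2 → each gets rank 2.
The 2 values of 66 occupy positions 3–4 → each gets rank 4.
The 3 values of 50 occupy positions 7–9 → each gets rank 9.
Dee has value 85 → rank 2.

2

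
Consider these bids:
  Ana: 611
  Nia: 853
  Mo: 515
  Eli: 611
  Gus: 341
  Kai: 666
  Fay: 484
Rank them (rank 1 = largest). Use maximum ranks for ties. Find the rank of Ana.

4

Sorted (descending): 853, 666, 611, 611, 515, 484, 341
The 2 values of 611 occupy positions 3–4 → each gets rank 4.
Ana has value 611 → rank 4.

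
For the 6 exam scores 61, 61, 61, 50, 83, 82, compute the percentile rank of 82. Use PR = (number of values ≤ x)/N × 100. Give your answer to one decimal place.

83.3

N = 6.
Strictly below 82: 4. Equal to 82: 1.
PR = 5/6 × 100 = 83.3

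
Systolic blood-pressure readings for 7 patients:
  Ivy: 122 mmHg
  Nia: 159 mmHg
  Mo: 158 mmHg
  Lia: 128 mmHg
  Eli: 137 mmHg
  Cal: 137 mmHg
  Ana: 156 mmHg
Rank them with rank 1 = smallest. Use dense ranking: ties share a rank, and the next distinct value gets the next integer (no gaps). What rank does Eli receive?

Sorted (ascending): 122, 128, 137, 137, 156, 158, 159
The 2 values of 137 share dense rank 3.
Remaining distinct values take the next consecutive integers.
Eli has value 137 mmHg → rank 3.

3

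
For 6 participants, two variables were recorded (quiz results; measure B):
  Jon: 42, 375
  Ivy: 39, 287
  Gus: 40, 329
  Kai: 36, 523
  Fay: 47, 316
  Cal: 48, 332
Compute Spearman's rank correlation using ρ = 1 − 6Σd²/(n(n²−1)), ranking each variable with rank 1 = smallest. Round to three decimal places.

-0.143

Ranks of variable 1: 4, 2, 3, 1, 5, 6
Ranks of variable 2: 5, 1, 3, 6, 2, 4
d = r₁ − r₂: -1, 1, 0, -5, 3, 2
d²: 1, 1, 0, 25, 9, 4; Σd² = 40
ρ = 1 − 6·40/(6·35) = 1 − 240/210 = -0.143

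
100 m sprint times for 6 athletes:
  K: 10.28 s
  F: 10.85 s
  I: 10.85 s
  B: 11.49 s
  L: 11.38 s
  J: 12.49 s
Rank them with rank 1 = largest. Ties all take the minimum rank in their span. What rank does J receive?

1

Sorted (descending): 12.49, 11.49, 11.38, 10.85, 10.85, 10.28
The 2 values of 10.85 occupy positions 4–5 → each gets rank 4.
J has value 12.49 s → rank 1.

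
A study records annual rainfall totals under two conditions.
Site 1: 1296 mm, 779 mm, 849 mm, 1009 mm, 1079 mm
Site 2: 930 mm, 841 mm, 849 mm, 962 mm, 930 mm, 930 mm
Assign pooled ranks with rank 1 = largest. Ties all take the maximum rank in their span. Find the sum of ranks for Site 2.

Sorted (descending): 1296, 1079, 1009, 962, 930, 930, 930, 849, 849, 841, 779
The 3 values of 930 occupy positions 5–7 → each gets rank 7.
The 2 values of 849 occupy positions 8–9 → each gets rank 9.
Site 2 values → pooled ranks: 930→7, 841→10, 849→9, 962→4, 930→7, 930→7
Rank sum = 7 + 10 + 9 + 4 + 7 + 7 = 44

44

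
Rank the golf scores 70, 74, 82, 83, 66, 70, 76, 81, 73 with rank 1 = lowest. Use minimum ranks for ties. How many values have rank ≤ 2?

Sorted (ascending): 66, 70, 70, 73, 74, 76, 81, 82, 83
The 2 values of 70 occupy positions 2–3 → each gets rank 2.
Ranks ≤ 2: {1, 2, 2} → 3 values.

3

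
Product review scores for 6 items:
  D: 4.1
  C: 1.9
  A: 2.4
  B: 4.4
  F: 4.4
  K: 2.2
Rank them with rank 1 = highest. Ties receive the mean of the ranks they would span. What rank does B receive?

Sorted (descending): 4.4, 4.4, 4.1, 2.4, 2.2, 1.9
The 2 values of 4.4 occupy positions 1–2 → average rank (1+2)/2 = 1.5.
B has value 4.4 → rank 1.5.

1.5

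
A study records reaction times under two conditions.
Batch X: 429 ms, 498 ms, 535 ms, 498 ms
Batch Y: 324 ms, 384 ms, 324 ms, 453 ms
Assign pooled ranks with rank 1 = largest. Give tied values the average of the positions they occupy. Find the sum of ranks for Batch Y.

Sorted (descending): 535, 498, 498, 453, 429, 384, 324, 324
The 2 values of 498 occupy positions 2–3 → average rank (2+3)/2 = 2.5.
The 2 values of 324 occupy positions 7–8 → average rank (7+8)/2 = 7.5.
Batch Y values → pooled ranks: 324→7.5, 384→6, 324→7.5, 453→4
Rank sum = 7.5 + 6 + 7.5 + 4 = 25

25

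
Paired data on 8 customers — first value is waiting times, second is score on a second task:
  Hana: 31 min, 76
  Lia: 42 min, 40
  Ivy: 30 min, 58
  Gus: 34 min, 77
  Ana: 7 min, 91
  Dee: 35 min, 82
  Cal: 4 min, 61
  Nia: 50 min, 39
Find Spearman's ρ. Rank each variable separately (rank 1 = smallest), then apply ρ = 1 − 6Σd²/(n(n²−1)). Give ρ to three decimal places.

-0.452

Ranks of variable 1: 4, 7, 3, 5, 2, 6, 1, 8
Ranks of variable 2: 5, 2, 3, 6, 8, 7, 4, 1
d = r₁ − r₂: -1, 5, 0, -1, -6, -1, -3, 7
d²: 1, 25, 0, 1, 36, 1, 9, 49; Σd² = 122
ρ = 1 − 6·122/(8·63) = 1 − 732/504 = -0.452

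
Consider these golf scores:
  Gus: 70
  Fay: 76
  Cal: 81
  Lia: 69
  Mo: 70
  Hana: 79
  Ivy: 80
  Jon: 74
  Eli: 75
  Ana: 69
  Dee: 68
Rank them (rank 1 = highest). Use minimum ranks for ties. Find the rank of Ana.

9

Sorted (descending): 81, 80, 79, 76, 75, 74, 70, 70, 69, 69, 68
The 2 values of 70 occupy positions 7–8 → each gets rank 7.
The 2 values of 69 occupy positions 9–10 → each gets rank 9.
Ana has value 69 → rank 9.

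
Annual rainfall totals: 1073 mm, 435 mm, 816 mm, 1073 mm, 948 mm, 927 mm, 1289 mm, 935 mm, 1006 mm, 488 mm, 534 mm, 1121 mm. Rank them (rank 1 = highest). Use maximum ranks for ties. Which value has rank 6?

Sorted (descending): 1289, 1121, 1073, 1073, 1006, 948, 935, 927, 816, 534, 488, 435
The 2 values of 1073 occupy positions 3–4 → each gets rank 4.
Rank 6 → value 948.

948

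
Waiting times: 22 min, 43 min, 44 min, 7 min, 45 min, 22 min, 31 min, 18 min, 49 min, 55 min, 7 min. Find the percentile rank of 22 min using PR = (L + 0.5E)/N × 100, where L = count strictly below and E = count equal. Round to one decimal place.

36.4

N = 11.
Strictly below 22: 3. Equal to 22: 2.
PR = (3 + 0.5·2)/11 × 100 = 36.4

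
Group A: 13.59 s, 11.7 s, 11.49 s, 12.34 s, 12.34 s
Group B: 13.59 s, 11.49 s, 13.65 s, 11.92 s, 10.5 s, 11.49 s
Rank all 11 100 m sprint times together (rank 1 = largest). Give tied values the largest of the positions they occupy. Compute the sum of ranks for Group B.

Sorted (descending): 13.65, 13.59, 13.59, 12.34, 12.34, 11.92, 11.7, 11.49, 11.49, 11.49, 10.5
The 2 values of 13.59 occupy positions 2–3 → each gets rank 3.
The 2 values of 12.34 occupy positions 4–5 → each gets rank 5.
The 3 values of 11.49 occupy positions 8–10 → each gets rank 10.
Group B values → pooled ranks: 13.59→3, 11.49→10, 13.65→1, 11.92→6, 10.5→11, 11.49→10
Rank sum = 3 + 10 + 1 + 6 + 11 + 10 = 41

41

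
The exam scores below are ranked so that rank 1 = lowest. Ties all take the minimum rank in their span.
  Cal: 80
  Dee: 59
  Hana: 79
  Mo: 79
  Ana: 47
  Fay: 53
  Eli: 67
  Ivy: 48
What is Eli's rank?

5

Sorted (ascending): 47, 48, 53, 59, 67, 79, 79, 80
The 2 values of 79 occupy positions 6–7 → each gets rank 6.
Eli has value 67 → rank 5.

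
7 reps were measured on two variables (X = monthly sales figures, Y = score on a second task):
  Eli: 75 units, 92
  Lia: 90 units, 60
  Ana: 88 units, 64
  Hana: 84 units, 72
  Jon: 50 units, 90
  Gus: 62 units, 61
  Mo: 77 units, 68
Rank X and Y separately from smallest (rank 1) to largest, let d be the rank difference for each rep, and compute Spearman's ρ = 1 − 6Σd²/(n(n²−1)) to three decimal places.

-0.536

Ranks of variable 1: 3, 7, 6, 5, 1, 2, 4
Ranks of variable 2: 7, 1, 3, 5, 6, 2, 4
d = r₁ − r₂: -4, 6, 3, 0, -5, 0, 0
d²: 16, 36, 9, 0, 25, 0, 0; Σd² = 86
ρ = 1 − 6·86/(7·48) = 1 − 516/336 = -0.536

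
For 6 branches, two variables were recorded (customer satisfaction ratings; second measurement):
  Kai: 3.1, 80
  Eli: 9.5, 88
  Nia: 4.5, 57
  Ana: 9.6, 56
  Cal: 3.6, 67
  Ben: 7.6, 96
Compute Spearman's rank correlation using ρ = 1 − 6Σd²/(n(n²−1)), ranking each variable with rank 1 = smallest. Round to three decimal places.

Ranks of variable 1: 1, 5, 3, 6, 2, 4
Ranks of variable 2: 4, 5, 2, 1, 3, 6
d = r₁ − r₂: -3, 0, 1, 5, -1, -2
d²: 9, 0, 1, 25, 1, 4; Σd² = 40
ρ = 1 − 6·40/(6·35) = 1 − 240/210 = -0.143

-0.143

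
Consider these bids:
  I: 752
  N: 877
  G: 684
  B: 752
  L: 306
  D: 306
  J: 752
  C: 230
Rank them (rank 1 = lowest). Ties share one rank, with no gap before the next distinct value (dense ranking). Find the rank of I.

Sorted (ascending): 230, 306, 306, 684, 752, 752, 752, 877
The 2 values of 306 share dense rank 2.
The 3 values of 752 share dense rank 4.
Remaining distinct values take the next consecutive integers.
I has value 752 → rank 4.

4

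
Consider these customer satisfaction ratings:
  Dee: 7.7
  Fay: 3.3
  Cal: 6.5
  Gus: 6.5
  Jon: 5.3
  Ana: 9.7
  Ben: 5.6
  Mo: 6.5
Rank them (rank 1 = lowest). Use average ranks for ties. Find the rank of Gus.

Sorted (ascending): 3.3, 5.3, 5.6, 6.5, 6.5, 6.5, 7.7, 9.7
The 3 values of 6.5 occupy positions 4–6 → average rank 5.
Gus has value 6.5 → rank 5.

5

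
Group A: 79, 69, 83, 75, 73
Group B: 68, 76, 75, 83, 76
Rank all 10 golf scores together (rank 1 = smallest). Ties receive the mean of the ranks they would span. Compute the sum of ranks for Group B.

Sorted (ascending): 68, 69, 73, 75, 75, 76, 76, 79, 83, 83
The 2 values of 75 occupy positions 4–5 → average rank (4+5)/2 = 4.5.
The 2 values of 76 occupy positions 6–7 → average rank (6+7)/2 = 6.5.
The 2 values of 83 occupy positions 9–10 → average rank (9+10)/2 = 9.5.
Group B values → pooled ranks: 68→1, 76→6.5, 75→4.5, 83→9.5, 76→6.5
Rank sum = 1 + 6.5 + 4.5 + 9.5 + 6.5 = 28

28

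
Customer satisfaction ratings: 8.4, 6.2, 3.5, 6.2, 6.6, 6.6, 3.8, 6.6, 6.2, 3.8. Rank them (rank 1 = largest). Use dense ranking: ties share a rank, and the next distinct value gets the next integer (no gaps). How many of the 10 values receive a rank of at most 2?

Sorted (descending): 8.4, 6.6, 6.6, 6.6, 6.2, 6.2, 6.2, 3.8, 3.8, 3.5
The 3 values of 6.6 share dense rank 2.
The 3 values of 6.2 share dense rank 3.
The 2 values of 3.8 share dense rank 4.
Remaining distinct values take the next consecutive integers.
Ranks ≤ 2: {1, 2, 2, 2} → 4 values.

4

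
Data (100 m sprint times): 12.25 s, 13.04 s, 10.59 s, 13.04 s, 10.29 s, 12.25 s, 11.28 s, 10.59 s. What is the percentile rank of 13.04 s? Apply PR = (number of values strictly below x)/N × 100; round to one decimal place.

N = 8.
Strictly below 13.04: 6. Equal to 13.04: 2.
PR = 6/8 × 100 = 75.0

75.0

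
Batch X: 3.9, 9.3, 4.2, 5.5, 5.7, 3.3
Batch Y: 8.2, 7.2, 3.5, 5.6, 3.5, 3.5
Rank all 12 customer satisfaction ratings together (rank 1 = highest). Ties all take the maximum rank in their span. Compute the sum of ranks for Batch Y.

Sorted (descending): 9.3, 8.2, 7.2, 5.7, 5.6, 5.5, 4.2, 3.9, 3.5, 3.5, 3.5, 3.3
The 3 values of 3.5 occupy positions 9–11 → each gets rank 11.
Batch Y values → pooled ranks: 8.2→2, 7.2→3, 3.5→11, 5.6→5, 3.5→11, 3.5→11
Rank sum = 2 + 3 + 11 + 5 + 11 + 11 = 43

43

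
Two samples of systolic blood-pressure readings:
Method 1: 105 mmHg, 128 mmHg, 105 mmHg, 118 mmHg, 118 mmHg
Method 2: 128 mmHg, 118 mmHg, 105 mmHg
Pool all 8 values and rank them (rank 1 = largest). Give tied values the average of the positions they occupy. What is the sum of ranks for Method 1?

Sorted (descending): 128, 128, 118, 118, 118, 105, 105, 105
The 2 values of 128 occupy positions 1–2 → average rank (1+2)/2 = 1.5.
The 3 values of 118 occupy positions 3–5 → average rank 4.
The 3 values of 105 occupy positions 6–8 → average rank 7.
Method 1 values → pooled ranks: 105→7, 128→1.5, 105→7, 118→4, 118→4
Rank sum = 7 + 1.5 + 7 + 4 + 4 = 23.5

23.5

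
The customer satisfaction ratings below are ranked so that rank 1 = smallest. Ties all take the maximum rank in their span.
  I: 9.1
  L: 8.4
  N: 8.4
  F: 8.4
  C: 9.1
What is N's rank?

Sorted (ascending): 8.4, 8.4, 8.4, 9.1, 9.1
The 3 values of 8.4 occupy positions 1–3 → each gets rank 3.
The 2 values of 9.1 occupy positions 4–5 → each gets rank 5.
N has value 8.4 → rank 3.

3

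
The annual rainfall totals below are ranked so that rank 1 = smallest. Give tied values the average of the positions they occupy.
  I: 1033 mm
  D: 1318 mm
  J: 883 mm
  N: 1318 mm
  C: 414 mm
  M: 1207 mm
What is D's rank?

5.5

Sorted (ascending): 414, 883, 1033, 1207, 1318, 1318
The 2 values of 1318 occupy positions 5–6 → average rank (5+6)/2 = 5.5.
D has value 1318 mm → rank 5.5.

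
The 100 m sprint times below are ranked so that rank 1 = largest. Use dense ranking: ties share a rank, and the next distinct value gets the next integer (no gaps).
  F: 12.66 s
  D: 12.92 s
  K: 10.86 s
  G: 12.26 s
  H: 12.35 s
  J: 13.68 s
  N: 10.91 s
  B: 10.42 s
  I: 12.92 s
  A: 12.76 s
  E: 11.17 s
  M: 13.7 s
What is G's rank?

7

Sorted (descending): 13.7, 13.68, 12.92, 12.92, 12.76, 12.66, 12.35, 12.26, 11.17, 10.91, 10.86, 10.42
The 2 values of 12.92 share dense rank 3.
Remaining distinct values take the next consecutive integers.
G has value 12.26 s → rank 7.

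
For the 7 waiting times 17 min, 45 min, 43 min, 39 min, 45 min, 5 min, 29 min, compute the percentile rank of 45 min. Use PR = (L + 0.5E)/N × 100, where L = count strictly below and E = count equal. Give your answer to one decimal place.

85.7

N = 7.
Strictly below 45: 5. Equal to 45: 2.
PR = (5 + 0.5·2)/7 × 100 = 85.7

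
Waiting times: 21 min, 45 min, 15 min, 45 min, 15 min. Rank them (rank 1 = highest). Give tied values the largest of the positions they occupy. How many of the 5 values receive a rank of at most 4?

3

Sorted (descending): 45, 45, 21, 15, 15
The 2 values of 45 occupy positions 1–2 → each gets rank 2.
The 2 values of 15 occupy positions 4–5 → each gets rank 5.
Ranks ≤ 4: {2, 2, 3} → 3 values.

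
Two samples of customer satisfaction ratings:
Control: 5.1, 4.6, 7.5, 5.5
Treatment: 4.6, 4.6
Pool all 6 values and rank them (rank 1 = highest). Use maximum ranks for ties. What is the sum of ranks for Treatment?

12

Sorted (descending): 7.5, 5.5, 5.1, 4.6, 4.6, 4.6
The 3 values of 4.6 occupy positions 4–6 → each gets rank 6.
Treatment values → pooled ranks: 4.6→6, 4.6→6
Rank sum = 6 + 6 = 12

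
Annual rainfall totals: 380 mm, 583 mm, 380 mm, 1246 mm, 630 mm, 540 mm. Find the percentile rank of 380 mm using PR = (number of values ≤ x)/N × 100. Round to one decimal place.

33.3

N = 6.
Strictly below 380: 0. Equal to 380: 2.
PR = 2/6 × 100 = 33.3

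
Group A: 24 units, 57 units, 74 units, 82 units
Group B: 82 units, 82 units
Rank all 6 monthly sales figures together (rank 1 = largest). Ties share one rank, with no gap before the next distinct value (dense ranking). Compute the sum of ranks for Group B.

2

Sorted (descending): 82, 82, 82, 74, 57, 24
The 3 values of 82 share dense rank 1.
Remaining distinct values take the next consecutive integers.
Group B values → pooled ranks: 82→1, 82→1
Rank sum = 1 + 1 = 2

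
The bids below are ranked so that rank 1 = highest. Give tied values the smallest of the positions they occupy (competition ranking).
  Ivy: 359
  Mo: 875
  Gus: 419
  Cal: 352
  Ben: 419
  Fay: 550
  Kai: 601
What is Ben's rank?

Sorted (descending): 875, 601, 550, 419, 419, 359, 352
The 2 values of 419 occupy positions 4–5 → each gets rank 4.
Ben has value 419 → rank 4.

4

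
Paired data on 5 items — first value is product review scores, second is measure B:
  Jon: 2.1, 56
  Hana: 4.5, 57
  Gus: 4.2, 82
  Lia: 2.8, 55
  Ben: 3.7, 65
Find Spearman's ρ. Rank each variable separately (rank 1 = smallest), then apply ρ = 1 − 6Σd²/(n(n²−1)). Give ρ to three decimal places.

0.600

Ranks of variable 1: 1, 5, 4, 2, 3
Ranks of variable 2: 2, 3, 5, 1, 4
d = r₁ − r₂: -1, 2, -1, 1, -1
d²: 1, 4, 1, 1, 1; Σd² = 8
ρ = 1 − 6·8/(5·24) = 1 − 48/120 = 0.600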